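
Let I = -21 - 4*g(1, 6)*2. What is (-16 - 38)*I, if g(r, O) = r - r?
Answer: 1134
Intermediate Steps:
g(r, O) = 0
I = -21 (I = -21 - 4*0*2 = -21 + 0*2 = -21 + 0 = -21)
(-16 - 38)*I = (-16 - 38)*(-21) = -54*(-21) = 1134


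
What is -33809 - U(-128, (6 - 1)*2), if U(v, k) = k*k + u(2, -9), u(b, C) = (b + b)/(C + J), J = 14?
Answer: -169549/5 ≈ -33910.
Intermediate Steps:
u(b, C) = 2*b/(14 + C) (u(b, C) = (b + b)/(C + 14) = (2*b)/(14 + C) = 2*b/(14 + C))
U(v, k) = ⅘ + k² (U(v, k) = k*k + 2*2/(14 - 9) = k² + 2*2/5 = k² + 2*2*(⅕) = k² + ⅘ = ⅘ + k²)
-33809 - U(-128, (6 - 1)*2) = -33809 - (⅘ + ((6 - 1)*2)²) = -33809 - (⅘ + (5*2)²) = -33809 - (⅘ + 10²) = -33809 - (⅘ + 100) = -33809 - 1*504/5 = -33809 - 504/5 = -169549/5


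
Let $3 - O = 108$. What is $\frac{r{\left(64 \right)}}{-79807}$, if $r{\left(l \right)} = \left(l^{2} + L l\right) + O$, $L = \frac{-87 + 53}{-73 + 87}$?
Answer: $- \frac{26849}{558649} \approx -0.048061$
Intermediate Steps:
$O = -105$ ($O = 3 - 108 = -105$)
$L = - \frac{17}{7}$ ($L = - \frac{34}{14} = \left(-34\right) \frac{1}{14} = - \frac{17}{7} \approx -2.4286$)
$r{\left(l \right)} = -105 + l^{2} - \frac{17 l}{7}$ ($r{\left(l \right)} = \left(l^{2} - \frac{17 l}{7}\right) - 105 = -105 + l^{2} - \frac{17 l}{7}$)
$\frac{r{\left(64 \right)}}{-79807} = \frac{-105 + 64^{2} - \frac{1088}{7}}{-79807} = \left(-105 + 4096 - \frac{1088}{7}\right) \left(- \frac{1}{79807}\right) = \frac{26849}{7} \left(- \frac{1}{79807}\right) = - \frac{26849}{558649}$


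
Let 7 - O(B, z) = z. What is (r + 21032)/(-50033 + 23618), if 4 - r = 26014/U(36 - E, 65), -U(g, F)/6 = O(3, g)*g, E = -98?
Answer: -1073958937/1348591410 ≈ -0.79636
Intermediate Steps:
O(B, z) = 7 - z
U(g, F) = -6*g*(7 - g) (U(g, F) = -6*(7 - g)*g = -6*g*(7 - g))
r = 191209/51054 (r = 4 - 26014/(6*(36 - 1*(-98))*(-7 + (36 - 1*(-98)))) = 4 - 26014/(6*(36 + 98)*(-7 + (36 + 98))) = 4 - 26014/(6*134*(-7 + 134)) = 4 - 26014/(6*134*127) = 4 - 26014/102108 = 4 - 1*13007/51054 = 4 - 13007/51054 = 191209/51054 ≈ 3.7452)
(r + 21032)/(-50033 + 23618) = (191209/51054 + 21032)/(-50033 + 23618) = (1073958937/51054)/(-26415) = (1073958937/51054)*(-1/26415) = -1073958937/1348591410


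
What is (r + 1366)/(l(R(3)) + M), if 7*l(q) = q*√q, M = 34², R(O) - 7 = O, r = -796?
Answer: 1345295/2728311 - 3325*√10/5456622 ≈ 0.49116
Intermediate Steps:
R(O) = 7 + O
M = 1156
l(q) = q^(3/2)/7 (l(q) = (q*√q)/7 = q^(3/2)/7)
(r + 1366)/(l(R(3)) + M) = (-796 + 1366)/((7 + 3)^(3/2)/7 + 1156) = 570/(10^(3/2)/7 + 1156) = 570/((10*√10)/7 + 1156) = 570/(10*√10/7 + 1156) = 570/(1156 + 10*√10/7)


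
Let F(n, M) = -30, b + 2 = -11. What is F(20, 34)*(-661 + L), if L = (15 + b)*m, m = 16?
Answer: 18870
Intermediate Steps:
b = -13 (b = -2 - 11 = -13)
L = 32 (L = (15 - 13)*16 = 2*16 = 32)
F(20, 34)*(-661 + L) = -30*(-661 + 32) = -30*(-629) = 18870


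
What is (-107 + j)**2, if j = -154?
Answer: 68121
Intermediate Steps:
(-107 + j)**2 = (-107 - 154)**2 = (-261)**2 = 68121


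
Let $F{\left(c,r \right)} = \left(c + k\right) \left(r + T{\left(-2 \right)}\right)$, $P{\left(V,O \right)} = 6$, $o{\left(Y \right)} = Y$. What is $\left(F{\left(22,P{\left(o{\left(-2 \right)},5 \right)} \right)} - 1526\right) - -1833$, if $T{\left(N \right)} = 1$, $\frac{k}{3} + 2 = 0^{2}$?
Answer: $419$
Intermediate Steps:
$k = -6$ ($k = -6 + 3 \cdot 0^{2} = -6 + 3 \cdot 0 = -6 + 0 = -6$)
$F{\left(c,r \right)} = \left(1 + r\right) \left(-6 + c\right)$ ($F{\left(c,r \right)} = \left(c - 6\right) \left(r + 1\right) = \left(-6 + c\right) \left(1 + r\right) = \left(1 + r\right) \left(-6 + c\right)$)
$\left(F{\left(22,P{\left(o{\left(-2 \right)},5 \right)} \right)} - 1526\right) - -1833 = \left(\left(-6 + 22 - 36 + 22 \cdot 6\right) - 1526\right) - -1833 = \left(\left(-6 + 22 - 36 + 132\right) - 1526\right) + 1833 = \left(112 - 1526\right) + 1833 = -1414 + 1833 = 419$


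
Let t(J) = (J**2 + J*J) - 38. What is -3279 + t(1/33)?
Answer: -3612211/1089 ≈ -3317.0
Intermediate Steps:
t(J) = -38 + 2*J**2 (t(J) = (J**2 + J**2) - 38 = 2*J**2 - 38 = -38 + 2*J**2)
-3279 + t(1/33) = -3279 + (-38 + 2*(1/33)**2) = -3279 + (-38 + 2*(1/1089)) = -3279 + (-38 + 2/1089) = -3279 - 41380/1089 = -3612211/1089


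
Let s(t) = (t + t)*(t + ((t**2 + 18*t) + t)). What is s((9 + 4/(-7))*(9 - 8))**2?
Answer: 1919438451844/117649 ≈ 1.6315e+7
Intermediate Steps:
s(t) = 2*t*(t**2 + 20*t) (s(t) = (2*t)*(t + (t**2 + 19*t)) = (2*t)*(t**2 + 20*t) = 2*t*(t**2 + 20*t))
s((9 + 4/(-7))*(9 - 8))**2 = (2*((9 + 4/(-7))*(9 - 8))**2*(20 + (9 + 4/(-7))*(9 - 8)))**2 = (2*((9 + 4*(-1/7))*1)**2*(20 + (9 + 4*(-1/7))*1))**2 = (2*((9 - 4/7)*1)**2*(20 + (9 - 4/7)*1))**2 = (2*((59/7)*1)**2*(20 + (59/7)*1))**2 = (2*(59/7)**2*(20 + 59/7))**2 = (2*(3481/49)*(199/7))**2 = (1385438/343)**2 = 1919438451844/117649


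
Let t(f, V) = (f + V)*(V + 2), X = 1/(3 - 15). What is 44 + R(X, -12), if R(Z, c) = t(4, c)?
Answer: 124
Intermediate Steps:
X = -1/12 (X = 1/(-12) = -1/12 ≈ -0.083333)
t(f, V) = (2 + V)*(V + f) (t(f, V) = (V + f)*(2 + V) = (2 + V)*(V + f))
R(Z, c) = 8 + c² + 6*c (R(Z, c) = c² + 2*c + 2*4 + c*4 = c² + 2*c + 8 + 4*c = 8 + c² + 6*c)
44 + R(X, -12) = 44 + (8 + (-12)² + 6*(-12)) = 44 + (8 + 144 - 72) = 44 + 80 = 124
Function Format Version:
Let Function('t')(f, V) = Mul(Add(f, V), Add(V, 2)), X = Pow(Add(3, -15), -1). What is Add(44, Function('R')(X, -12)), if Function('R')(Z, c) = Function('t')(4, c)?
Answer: 124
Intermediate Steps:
X = Rational(-1, 12) (X = Pow(-12, -1) = Rational(-1, 12) ≈ -0.083333)
Function('t')(f, V) = Mul(Add(2, V), Add(V, f)) (Function('t')(f, V) = Mul(Add(V, f), Add(2, V)) = Mul(Add(2, V), Add(V, f)))
Function('R')(Z, c) = Add(8, Pow(c, 2), Mul(6, c)) (Function('R')(Z, c) = Add(Pow(c, 2), Mul(2, c), Mul(2, 4), Mul(c, 4)) = Add(Pow(c, 2), Mul(2, c), 8, Mul(4, c)) = Add(8, Pow(c, 2), Mul(6, c)))
Add(44, Function('R')(X, -12)) = Add(44, Add(8, Pow(-12, 2), Mul(6, -12))) = Add(44, Add(8, 144, -72)) = Add(44, 80) = 124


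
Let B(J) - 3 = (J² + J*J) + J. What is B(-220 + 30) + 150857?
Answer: 222870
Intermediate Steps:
B(J) = 3 + J + 2*J² (B(J) = 3 + ((J² + J*J) + J) = 3 + ((J² + J²) + J) = 3 + (2*J² + J) = 3 + (J + 2*J²) = 3 + J + 2*J²)
B(-220 + 30) + 150857 = (3 + (-220 + 30) + 2*(-220 + 30)²) + 150857 = (3 - 190 + 2*(-190)²) + 150857 = (3 - 190 + 2*36100) + 150857 = (3 - 190 + 72200) + 150857 = 72013 + 150857 = 222870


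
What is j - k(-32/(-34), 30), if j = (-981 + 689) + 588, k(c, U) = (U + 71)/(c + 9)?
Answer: 48307/169 ≈ 285.84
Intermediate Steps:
k(c, U) = (71 + U)/(9 + c)
j = 296 (j = -292 + 588 = 296)
j - k(-32/(-34), 30) = 296 - (71 + 30)/(9 - 32/(-34)) = 296 - 101/(9 - 32*(-1/34)) = 296 - 101/(9 + 16/17) = 296 - 101/169/17 = 296 - 17*101/169 = 296 - 1*1717/169 = 296 - 1717/169 = 48307/169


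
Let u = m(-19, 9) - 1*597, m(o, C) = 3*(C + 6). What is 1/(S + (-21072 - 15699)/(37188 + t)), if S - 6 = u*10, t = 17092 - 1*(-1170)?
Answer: -55450/305788071 ≈ -0.00018133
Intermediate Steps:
t = 18262 (t = 17092 + 1170 = 18262)
m(o, C) = 18 + 3*C (m(o, C) = 3*(6 + C) = 18 + 3*C)
u = -552 (u = (18 + 3*9) - 1*597 = (18 + 27) - 597 = 45 - 597 = -552)
S = -5514 (S = 6 - 552*10 = 6 - 5520 = -5514)
1/(S + (-21072 - 15699)/(37188 + t)) = 1/(-5514 + (-21072 - 15699)/(37188 + 18262)) = 1/(-5514 - 36771/55450) = 1/(-305788071/55450) = -55450/305788071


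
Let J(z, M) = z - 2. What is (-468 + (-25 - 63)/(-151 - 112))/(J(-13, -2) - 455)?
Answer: 61498/61805 ≈ 0.99503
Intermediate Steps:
J(z, M) = -2 + z
(-468 + (-25 - 63)/(-151 - 112))/(J(-13, -2) - 455) = (-468 + (-25 - 63)/(-151 - 112))/((-2 - 13) - 455) = (-468 - 88/(-263))/(-15 - 455) = (-468 - 88*(-1/263))/(-470) = (-468 + 88/263)*(-1/470) = -122996/263*(-1/470) = 61498/61805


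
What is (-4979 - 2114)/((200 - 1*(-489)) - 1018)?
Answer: 7093/329 ≈ 21.559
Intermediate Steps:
(-4979 - 2114)/((200 - 1*(-489)) - 1018) = -7093/((200 + 489) - 1018) = -7093/(689 - 1018) = -7093/(-329) = -7093*(-1/329) = 7093/329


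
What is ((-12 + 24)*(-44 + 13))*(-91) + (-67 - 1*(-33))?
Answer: 33818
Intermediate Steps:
((-12 + 24)*(-44 + 13))*(-91) + (-67 - 1*(-33)) = (12*(-31))*(-91) + (-67 + 33) = -372*(-91) - 34 = 33852 - 34 = 33818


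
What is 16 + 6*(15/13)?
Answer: 298/13 ≈ 22.923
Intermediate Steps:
16 + 6*(15/13) = 16 + 90/13 = 298/13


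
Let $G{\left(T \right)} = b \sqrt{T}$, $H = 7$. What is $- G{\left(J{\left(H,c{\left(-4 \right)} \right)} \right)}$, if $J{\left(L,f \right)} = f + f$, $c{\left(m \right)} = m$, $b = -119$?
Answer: $238 i \sqrt{2} \approx 336.58 i$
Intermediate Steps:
$J{\left(L,f \right)} = 2 f$
$G{\left(T \right)} = - 119 \sqrt{T}$
$- G{\left(J{\left(H,c{\left(-4 \right)} \right)} \right)} = - \left(-119\right) \sqrt{2 \left(-4\right)} = - \left(-119\right) \sqrt{-8} = - \left(-119\right) 2 i \sqrt{2} = - \left(-238\right) i \sqrt{2} = 238 i \sqrt{2}$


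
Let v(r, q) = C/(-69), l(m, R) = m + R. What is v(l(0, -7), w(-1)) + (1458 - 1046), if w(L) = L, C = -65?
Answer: 28493/69 ≈ 412.94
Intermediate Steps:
l(m, R) = R + m
v(r, q) = 65/69 (v(r, q) = -65/(-69) = -65*(-1/69) = 65/69)
v(l(0, -7), w(-1)) + (1458 - 1046) = 65/69 + (1458 - 1046) = 65/69 + 412 = 28493/69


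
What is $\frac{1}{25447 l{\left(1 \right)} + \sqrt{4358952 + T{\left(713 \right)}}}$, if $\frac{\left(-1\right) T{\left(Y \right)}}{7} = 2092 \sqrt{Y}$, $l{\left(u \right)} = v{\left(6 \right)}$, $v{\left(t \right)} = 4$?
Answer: $\frac{1}{101788 + \sqrt{4358952 - 14644 \sqrt{713}}} \approx 9.6358 \cdot 10^{-6}$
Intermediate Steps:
$l{\left(u \right)} = 4$
$T{\left(Y \right)} = - 14644 \sqrt{Y}$ ($T{\left(Y \right)} = - 7 \cdot 2092 \sqrt{Y} = - 14644 \sqrt{Y}$)
$\frac{1}{25447 l{\left(1 \right)} + \sqrt{4358952 + T{\left(713 \right)}}} = \frac{1}{25447 \cdot 4 + \sqrt{4358952 - 14644 \sqrt{713}}} = \frac{1}{101788 + \sqrt{4358952 - 14644 \sqrt{713}}}$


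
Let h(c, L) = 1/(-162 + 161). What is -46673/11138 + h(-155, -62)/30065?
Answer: -1403234883/334863970 ≈ -4.1905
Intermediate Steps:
h(c, L) = -1 (h(c, L) = 1/(-1) = -1)
-46673/11138 + h(-155, -62)/30065 = -46673/11138 - 1/30065 = -1403234883/334863970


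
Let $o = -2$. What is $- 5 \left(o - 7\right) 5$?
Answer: $225$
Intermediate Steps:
$- 5 \left(o - 7\right) 5 = - 5 \left(-2 - 7\right) 5 = - 5 \left(\left(-9\right) 5\right) = \left(-5\right) \left(-45\right) = 225$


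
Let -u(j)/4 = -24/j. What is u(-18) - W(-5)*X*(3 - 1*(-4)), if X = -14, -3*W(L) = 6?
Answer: -604/3 ≈ -201.33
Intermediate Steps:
W(L) = -2 (W(L) = -1/3*6 = -2)
u(j) = 96/j (u(j) = -(-96)/j = 96/j)
u(-18) - W(-5)*X*(3 - 1*(-4)) = 96/(-18) - (-2*(-14))*(3 - 1*(-4)) = 96*(-1/18) - 28*(3 + 4) = -16/3 - 28*7 = -16/3 - 1*196 = -16/3 - 196 = -604/3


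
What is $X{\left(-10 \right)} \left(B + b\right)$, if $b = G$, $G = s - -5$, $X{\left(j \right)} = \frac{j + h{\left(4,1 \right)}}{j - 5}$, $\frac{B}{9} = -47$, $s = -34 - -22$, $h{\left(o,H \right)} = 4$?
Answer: $-172$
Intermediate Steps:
$s = -12$ ($s = -34 + 22 = -12$)
$B = -423$ ($B = 9 \left(-47\right) = -423$)
$X{\left(j \right)} = \frac{4 + j}{-5 + j}$ ($X{\left(j \right)} = \frac{j + 4}{j - 5} = \frac{4 + j}{-5 + j}$)
$G = -7$ ($G = -12 - -5 = -12 + 5 = -7$)
$b = -7$
$X{\left(-10 \right)} \left(B + b\right) = \frac{4 - 10}{-5 - 10} \left(-423 - 7\right) = \frac{1}{-15} \left(-6\right) \left(-430\right) = \left(- \frac{1}{15}\right) \left(-6\right) \left(-430\right) = \frac{2}{5} \left(-430\right) = -172$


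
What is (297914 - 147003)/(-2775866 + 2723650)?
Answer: -150911/52216 ≈ -2.8901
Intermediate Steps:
(297914 - 147003)/(-2775866 + 2723650) = 150911/(-52216) = 150911*(-1/52216) = -150911/52216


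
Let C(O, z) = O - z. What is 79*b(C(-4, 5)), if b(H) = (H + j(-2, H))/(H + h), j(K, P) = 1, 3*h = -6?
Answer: 632/11 ≈ 57.455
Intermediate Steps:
h = -2 (h = (⅓)*(-6) = -2)
b(H) = (1 + H)/(-2 + H) (b(H) = (H + 1)/(H - 2) = (1 + H)/(-2 + H))
79*b(C(-4, 5)) = 79*((1 + (-4 - 1*5))/(-2 + (-4 - 1*5))) = 79*((1 + (-4 - 5))/(-2 + (-4 - 5))) = 79*((1 - 9)/(-2 - 9)) = 79*(-8/(-11)) = 79*(-1/11*(-8)) = 79*(8/11) = 632/11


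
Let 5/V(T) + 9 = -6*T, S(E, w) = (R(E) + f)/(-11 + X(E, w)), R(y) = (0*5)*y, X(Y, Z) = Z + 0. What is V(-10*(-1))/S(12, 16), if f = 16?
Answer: -25/1104 ≈ -0.022645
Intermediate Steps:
X(Y, Z) = Z
R(y) = 0 (R(y) = 0*y = 0)
S(E, w) = 16/(-11 + w) (S(E, w) = (0 + 16)/(-11 + w) = 16/(-11 + w))
V(T) = 5/(-9 - 6*T)
V(-10*(-1))/S(12, 16) = (-5/(9 + 6*(-10*(-1))))/((16/(-11 + 16))) = (-5/(9 + 6*10))/((16/5)) = (-5/(9 + 60))/((16*(⅕))) = (-5/69)/(16/5) = -5*1/69*(5/16) = -5/69*5/16 = -25/1104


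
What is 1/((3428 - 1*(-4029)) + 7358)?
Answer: 1/14815 ≈ 6.7499e-5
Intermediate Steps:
1/((3428 - 1*(-4029)) + 7358) = 1/((3428 + 4029) + 7358) = 1/(7457 + 7358) = 1/14815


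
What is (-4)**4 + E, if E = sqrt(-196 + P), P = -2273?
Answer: 256 + I*sqrt(2469) ≈ 256.0 + 49.689*I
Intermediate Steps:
E = I*sqrt(2469) (E = sqrt(-196 - 2273) = sqrt(-2469) = I*sqrt(2469) ≈ 49.689*I)
(-4)**4 + E = (-4)**4 + I*sqrt(2469) = 256 + I*sqrt(2469)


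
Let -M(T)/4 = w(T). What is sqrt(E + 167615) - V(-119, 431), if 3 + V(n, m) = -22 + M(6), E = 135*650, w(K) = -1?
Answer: 21 + sqrt(255365) ≈ 526.34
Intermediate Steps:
M(T) = 4 (M(T) = -4*(-1) = 4)
E = 87750
V(n, m) = -21 (V(n, m) = -3 + (-22 + 4) = -3 - 18 = -21)
sqrt(E + 167615) - V(-119, 431) = sqrt(87750 + 167615) - 1*(-21) = sqrt(255365) + 21 = 21 + sqrt(255365)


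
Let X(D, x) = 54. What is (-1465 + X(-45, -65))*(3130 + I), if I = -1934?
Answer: -1687556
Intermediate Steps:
(-1465 + X(-45, -65))*(3130 + I) = (-1465 + 54)*(3130 - 1934) = -1411*1196 = -1687556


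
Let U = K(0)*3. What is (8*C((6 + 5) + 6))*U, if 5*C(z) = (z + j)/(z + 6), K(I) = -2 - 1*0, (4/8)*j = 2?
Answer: -1008/115 ≈ -8.7652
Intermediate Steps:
j = 4 (j = 2*2 = 4)
K(I) = -2 (K(I) = -2 + 0 = -2)
C(z) = (4 + z)/(5*(6 + z)) (C(z) = ((z + 4)/(z + 6))/5 = ((4 + z)/(6 + z))/5 = (4 + z)/(5*(6 + z)))
U = -6 (U = -2*3 = -6)
(8*C((6 + 5) + 6))*U = (8*((4 + ((6 + 5) + 6))/(5*(6 + ((6 + 5) + 6)))))*(-6) = (8*((4 + (11 + 6))/(5*(6 + (11 + 6)))))*(-6) = (8*((4 + 17)/(5*(6 + 17))))*(-6) = (8*((⅕)*21/23))*(-6) = (8*((⅕)*(1/23)*21))*(-6) = (8*(21/115))*(-6) = (168/115)*(-6) = -1008/115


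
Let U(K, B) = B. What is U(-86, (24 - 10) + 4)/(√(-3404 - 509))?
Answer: -18*I*√3913/3913 ≈ -0.28775*I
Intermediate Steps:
U(-86, (24 - 10) + 4)/(√(-3404 - 509)) = ((24 - 10) + 4)/(√(-3404 - 509)) = (14 + 4)/(√(-3913)) = 18/((I*√3913)) = 18*(-I*√3913/3913) = -18*I*√3913/3913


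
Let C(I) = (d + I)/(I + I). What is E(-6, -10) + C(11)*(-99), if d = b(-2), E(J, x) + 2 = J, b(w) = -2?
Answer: -97/2 ≈ -48.500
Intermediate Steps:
E(J, x) = -2 + J
d = -2
C(I) = (-2 + I)/(2*I) (C(I) = (-2 + I)/(I + I) = (-2 + I)/((2*I)) = (-2 + I)*(1/(2*I)) = (-2 + I)/(2*I))
E(-6, -10) + C(11)*(-99) = (-2 - 6) + ((½)*(-2 + 11)/11)*(-99) = -8 + ((½)*(1/11)*9)*(-99) = -8 + (9/22)*(-99) = -8 - 81/2 = -97/2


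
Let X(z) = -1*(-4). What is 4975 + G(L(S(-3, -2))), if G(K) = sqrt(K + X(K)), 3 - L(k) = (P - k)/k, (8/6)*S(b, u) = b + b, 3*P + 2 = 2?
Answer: 4975 + 2*sqrt(2) ≈ 4977.8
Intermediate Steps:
P = 0 (P = -2/3 + (1/3)*2 = -2/3 + 2/3 = 0)
S(b, u) = 3*b/2 (S(b, u) = 3*(b + b)/4 = 3*(2*b)/4 = 3*b/2)
X(z) = 4
L(k) = 4 (L(k) = 3 - (0 - k)/k = 3 - (-k)/k = 3 - 1*(-1) = 3 + 1 = 4)
G(K) = sqrt(4 + K) (G(K) = sqrt(K + 4) = sqrt(4 + K))
4975 + G(L(S(-3, -2))) = 4975 + sqrt(4 + 4) = 4975 + sqrt(8) = 4975 + 2*sqrt(2)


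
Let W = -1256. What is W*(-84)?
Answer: 105504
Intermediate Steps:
W*(-84) = -1256*(-84) = 105504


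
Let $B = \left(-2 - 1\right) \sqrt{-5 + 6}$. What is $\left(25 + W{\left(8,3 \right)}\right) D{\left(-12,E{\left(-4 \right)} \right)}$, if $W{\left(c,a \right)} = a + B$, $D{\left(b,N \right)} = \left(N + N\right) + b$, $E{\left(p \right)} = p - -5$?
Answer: $-250$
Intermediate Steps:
$B = -3$ ($B = - 3 \sqrt{1} = \left(-3\right) 1 = -3$)
$E{\left(p \right)} = 5 + p$ ($E{\left(p \right)} = p + 5 = 5 + p$)
$D{\left(b,N \right)} = b + 2 N$ ($D{\left(b,N \right)} = 2 N + b = b + 2 N$)
$W{\left(c,a \right)} = -3 + a$ ($W{\left(c,a \right)} = a - 3 = -3 + a$)
$\left(25 + W{\left(8,3 \right)}\right) D{\left(-12,E{\left(-4 \right)} \right)} = \left(25 + \left(-3 + 3\right)\right) \left(-12 + 2 \left(5 - 4\right)\right) = \left(25 + 0\right) \left(-12 + 2 \cdot 1\right) = 25 \left(-12 + 2\right) = 25 \left(-10\right) = -250$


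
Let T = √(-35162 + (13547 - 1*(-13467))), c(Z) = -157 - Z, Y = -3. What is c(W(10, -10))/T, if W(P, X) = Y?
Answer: 11*I*√2037/291 ≈ 1.7061*I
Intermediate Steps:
W(P, X) = -3
T = 2*I*√2037 (T = √(-35162 + (13547 + 13467)) = √(-35162 + 27014) = √(-8148) = 2*I*√2037 ≈ 90.266*I)
c(W(10, -10))/T = (-157 - 1*(-3))/((2*I*√2037)) = (-157 + 3)*(-I*√2037/4074) = -(-11)*I*√2037/291 = 11*I*√2037/291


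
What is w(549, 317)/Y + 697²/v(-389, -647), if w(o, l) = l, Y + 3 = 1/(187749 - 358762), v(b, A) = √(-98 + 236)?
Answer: -54211121/513040 + 485809*√138/138 ≈ 41249.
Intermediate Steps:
v(b, A) = √138
Y = -513040/171013 (Y = -3 + 1/(187749 - 358762) = -3 + 1/(-171013) = -3 - 1/171013 = -513040/171013 ≈ -3.0000)
w(549, 317)/Y + 697²/v(-389, -647) = 317/(-513040/171013) + 697²/(√138) = 317*(-171013/513040) + 485809*(√138/138) = -54211121/513040 + 485809*√138/138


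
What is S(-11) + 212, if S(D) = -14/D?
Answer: 2346/11 ≈ 213.27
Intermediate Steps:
S(-11) + 212 = -14/(-11) + 212 = -14*(-1/11) + 212 = 14/11 + 212 = 2346/11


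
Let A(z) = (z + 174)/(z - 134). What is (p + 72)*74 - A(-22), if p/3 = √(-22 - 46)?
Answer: 207830/39 + 444*I*√17 ≈ 5329.0 + 1830.7*I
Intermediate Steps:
p = 6*I*√17 (p = 3*√(-22 - 46) = 3*√(-68) = 3*(2*I*√17) = 6*I*√17 ≈ 24.739*I)
A(z) = (174 + z)/(-134 + z)
(p + 72)*74 - A(-22) = (6*I*√17 + 72)*74 - (174 - 22)/(-134 - 22) = (72 + 6*I*√17)*74 - 152/(-156) = (5328 + 444*I*√17) - (-1)*152/156 = (5328 + 444*I*√17) - 1*(-38/39) = (5328 + 444*I*√17) + 38/39 = 207830/39 + 444*I*√17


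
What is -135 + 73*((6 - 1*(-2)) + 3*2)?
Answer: 887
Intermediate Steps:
-135 + 73*((6 - 1*(-2)) + 3*2) = -135 + 73*((6 + 2) + 6) = -135 + 73*(8 + 6) = -135 + 73*14 = -135 + 1022 = 887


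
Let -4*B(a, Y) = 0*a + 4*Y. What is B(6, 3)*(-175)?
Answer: 525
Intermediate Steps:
B(a, Y) = -Y (B(a, Y) = -(0*a + 4*Y)/4 = -(0 + 4*Y)/4 = -Y)
B(6, 3)*(-175) = -1*3*(-175) = -3*(-175) = 525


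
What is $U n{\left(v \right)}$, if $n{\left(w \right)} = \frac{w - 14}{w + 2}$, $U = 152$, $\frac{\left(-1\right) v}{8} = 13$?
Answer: $\frac{8968}{51} \approx 175.84$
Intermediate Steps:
$v = -104$ ($v = \left(-8\right) 13 = -104$)
$n{\left(w \right)} = \frac{-14 + w}{2 + w}$
$U n{\left(v \right)} = 152 \frac{-14 - 104}{2 - 104} = 152 \frac{1}{-102} \left(-118\right) = 152 \left(\left(- \frac{1}{102}\right) \left(-118\right)\right) = 152 \cdot \frac{59}{51} = \frac{8968}{51}$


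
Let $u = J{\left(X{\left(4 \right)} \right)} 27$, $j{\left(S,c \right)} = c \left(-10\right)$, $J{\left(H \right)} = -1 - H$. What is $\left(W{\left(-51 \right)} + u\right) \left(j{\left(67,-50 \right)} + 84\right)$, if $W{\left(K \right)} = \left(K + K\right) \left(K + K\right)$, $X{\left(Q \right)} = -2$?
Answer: $6091704$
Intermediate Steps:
$W{\left(K \right)} = 4 K^{2}$ ($W{\left(K \right)} = 2 K 2 K = 4 K^{2}$)
$j{\left(S,c \right)} = - 10 c$
$u = 27$ ($u = \left(-1 - -2\right) 27 = \left(-1 + 2\right) 27 = 1 \cdot 27 = 27$)
$\left(W{\left(-51 \right)} + u\right) \left(j{\left(67,-50 \right)} + 84\right) = \left(4 \left(-51\right)^{2} + 27\right) \left(\left(-10\right) \left(-50\right) + 84\right) = \left(4 \cdot 2601 + 27\right) \left(500 + 84\right) = \left(10404 + 27\right) 584 = 10431 \cdot 584 = 6091704$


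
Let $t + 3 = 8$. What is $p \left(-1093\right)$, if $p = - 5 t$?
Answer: $27325$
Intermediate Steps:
$t = 5$ ($t = -3 + 8 = 5$)
$p = -25$ ($p = \left(-5\right) 5 = -25$)
$p \left(-1093\right) = \left(-25\right) \left(-1093\right) = 27325$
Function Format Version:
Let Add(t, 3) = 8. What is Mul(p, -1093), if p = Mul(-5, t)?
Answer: 27325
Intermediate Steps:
t = 5 (t = Add(-3, 8) = 5)
p = -25 (p = Mul(-5, 5) = -25)
Mul(p, -1093) = Mul(-25, -1093) = 27325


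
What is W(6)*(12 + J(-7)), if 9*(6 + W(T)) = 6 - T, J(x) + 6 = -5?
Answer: -6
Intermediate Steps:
J(x) = -11 (J(x) = -6 - 5 = -11)
W(T) = -16/3 - T/9 (W(T) = -6 + (6 - T)/9 = -6 + (⅔ - T/9) = -16/3 - T/9)
W(6)*(12 + J(-7)) = (-16/3 - ⅑*6)*(12 - 11) = (-16/3 - ⅔)*1 = -6*1 = -6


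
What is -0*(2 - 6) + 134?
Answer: 134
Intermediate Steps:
-0*(2 - 6) + 134 = -0*(-4) + 134 = -91*0 + 134 = 0 + 134 = 134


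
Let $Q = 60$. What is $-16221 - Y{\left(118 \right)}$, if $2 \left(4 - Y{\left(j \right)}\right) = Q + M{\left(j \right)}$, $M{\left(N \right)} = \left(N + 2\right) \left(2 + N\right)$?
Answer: $-8995$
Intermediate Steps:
$M{\left(N \right)} = \left(2 + N\right)^{2}$ ($M{\left(N \right)} = \left(2 + N\right) \left(2 + N\right) = \left(2 + N\right)^{2}$)
$Y{\left(j \right)} = -26 - \frac{\left(2 + j\right)^{2}}{2}$ ($Y{\left(j \right)} = 4 - \frac{60 + \left(2 + j\right)^{2}}{2} = 4 - \left(30 + \frac{\left(2 + j\right)^{2}}{2}\right) = -26 - \frac{\left(2 + j\right)^{2}}{2}$)
$-16221 - Y{\left(118 \right)} = -16221 - \left(-26 - \frac{\left(2 + 118\right)^{2}}{2}\right) = -16221 - \left(-26 - \frac{120^{2}}{2}\right) = -16221 - \left(-26 - 7200\right) = -16221 - -7226 = -16221 + 7226 = -8995$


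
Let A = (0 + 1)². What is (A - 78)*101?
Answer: -7777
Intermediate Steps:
A = 1 (A = 1² = 1)
(A - 78)*101 = (1 - 78)*101 = -77*101 = -7777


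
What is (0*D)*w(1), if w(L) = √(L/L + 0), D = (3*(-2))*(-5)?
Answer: 0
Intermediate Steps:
D = 30 (D = -6*(-5) = 30)
w(L) = 1 (w(L) = √(1 + 0) = √1 = 1)
(0*D)*w(1) = (0*30)*1 = 0*1 = 0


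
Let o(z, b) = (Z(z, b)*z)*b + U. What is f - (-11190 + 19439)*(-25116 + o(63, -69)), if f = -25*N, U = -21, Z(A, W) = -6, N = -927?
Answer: -7772130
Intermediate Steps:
o(z, b) = -21 - 6*b*z (o(z, b) = (-6*z)*b - 21 = -6*b*z - 21 = -21 - 6*b*z)
f = 23175 (f = -25*(-927) = 23175)
f - (-11190 + 19439)*(-25116 + o(63, -69)) = 23175 - (-11190 + 19439)*(-25116 + (-21 - 6*(-69)*63)) = 23175 - 8249*(-25116 + (-21 + 26082)) = 23175 - 8249*(-25116 + 26061) = 23175 - 8249*945 = 23175 - 1*7795305 = 23175 - 7795305 = -7772130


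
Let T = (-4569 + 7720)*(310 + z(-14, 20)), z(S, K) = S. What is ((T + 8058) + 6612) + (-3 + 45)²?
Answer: 949130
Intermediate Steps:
T = 932696 (T = (-4569 + 7720)*(310 - 14) = 3151*296 = 932696)
((T + 8058) + 6612) + (-3 + 45)² = ((932696 + 8058) + 6612) + (-3 + 45)² = (940754 + 6612) + 42² = 947366 + 1764 = 949130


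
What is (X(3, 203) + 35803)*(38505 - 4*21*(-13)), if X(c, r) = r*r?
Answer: 3049444164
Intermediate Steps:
X(c, r) = r**2
(X(3, 203) + 35803)*(38505 - 4*21*(-13)) = (203**2 + 35803)*(38505 - 4*21*(-13)) = (41209 + 35803)*(38505 - 84*(-13)) = 77012*(38505 + 1092) = 77012*39597 = 3049444164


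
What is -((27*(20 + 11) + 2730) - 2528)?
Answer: -1039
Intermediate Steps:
-((27*(20 + 11) + 2730) - 2528) = -((27*31 + 2730) - 2528) = -((837 + 2730) - 2528) = -(3567 - 2528) = -1*1039 = -1039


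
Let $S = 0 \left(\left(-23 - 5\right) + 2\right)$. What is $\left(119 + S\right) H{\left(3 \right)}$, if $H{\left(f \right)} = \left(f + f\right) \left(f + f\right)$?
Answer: $4284$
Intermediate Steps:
$S = 0$ ($S = 0 \left(-28 + 2\right) = 0 \left(-26\right) = 0$)
$H{\left(f \right)} = 4 f^{2}$ ($H{\left(f \right)} = 2 f 2 f = 4 f^{2}$)
$\left(119 + S\right) H{\left(3 \right)} = \left(119 + 0\right) 4 \cdot 3^{2} = 119 \cdot 4 \cdot 9 = 119 \cdot 36 = 4284$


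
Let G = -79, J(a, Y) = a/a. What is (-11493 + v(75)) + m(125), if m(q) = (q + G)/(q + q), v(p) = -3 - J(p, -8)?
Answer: -1437102/125 ≈ -11497.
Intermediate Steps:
J(a, Y) = 1
v(p) = -4 (v(p) = -3 - 1*1 = -3 - 1 = -4)
m(q) = (-79 + q)/(2*q) (m(q) = (q - 79)/(q + q) = (-79 + q)/((2*q)) = (-79 + q)*(1/(2*q)) = (-79 + q)/(2*q))
(-11493 + v(75)) + m(125) = (-11493 - 4) + (½)*(-79 + 125)/125 = -11497 + (½)*(1/125)*46 = -11497 + 23/125 = -1437102/125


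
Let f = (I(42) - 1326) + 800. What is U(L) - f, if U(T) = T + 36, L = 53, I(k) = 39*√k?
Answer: 615 - 39*√42 ≈ 362.25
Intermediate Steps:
U(T) = 36 + T
f = -526 + 39*√42 (f = (39*√42 - 1326) + 800 = (-1326 + 39*√42) + 800 = -526 + 39*√42 ≈ -273.25)
U(L) - f = (36 + 53) - (-526 + 39*√42) = 89 + (526 - 39*√42) = 615 - 39*√42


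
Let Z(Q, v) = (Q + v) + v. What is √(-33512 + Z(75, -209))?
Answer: I*√33855 ≈ 184.0*I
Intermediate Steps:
Z(Q, v) = Q + 2*v
√(-33512 + Z(75, -209)) = √(-33512 + (75 + 2*(-209))) = √(-33512 + (75 - 418)) = √(-33512 - 343) = √(-33855) = I*√33855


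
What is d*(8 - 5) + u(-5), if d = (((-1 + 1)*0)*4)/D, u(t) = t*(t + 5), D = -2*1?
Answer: 0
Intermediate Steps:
D = -2
u(t) = t*(5 + t)
d = 0 (d = (((-1 + 1)*0)*4)/(-2) = ((0*0)*4)*(-1/2) = (0*4)*(-1/2) = 0*(-1/2) = 0)
d*(8 - 5) + u(-5) = 0*(8 - 5) - 5*(5 - 5) = 0*3 - 5*0 = 0 + 0 = 0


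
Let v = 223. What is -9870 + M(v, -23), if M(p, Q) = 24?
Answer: -9846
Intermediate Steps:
-9870 + M(v, -23) = -9870 + 24 = -9846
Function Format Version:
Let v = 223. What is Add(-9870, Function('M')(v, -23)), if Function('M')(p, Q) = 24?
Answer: -9846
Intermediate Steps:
Add(-9870, Function('M')(v, -23)) = Add(-9870, 24) = -9846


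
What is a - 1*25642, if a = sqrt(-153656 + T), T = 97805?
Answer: -25642 + I*sqrt(55851) ≈ -25642.0 + 236.33*I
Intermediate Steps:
a = I*sqrt(55851) (a = sqrt(-153656 + 97805) = sqrt(-55851) = I*sqrt(55851) ≈ 236.33*I)
a - 1*25642 = I*sqrt(55851) - 1*25642 = I*sqrt(55851) - 25642 = -25642 + I*sqrt(55851)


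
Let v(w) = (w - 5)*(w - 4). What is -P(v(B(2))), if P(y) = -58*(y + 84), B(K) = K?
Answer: 5220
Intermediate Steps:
v(w) = (-5 + w)*(-4 + w)
P(y) = -4872 - 58*y (P(y) = -58*(84 + y) = -4872 - 58*y)
-P(v(B(2))) = -(-4872 - 58*(20 + 2² - 9*2)) = -(-4872 - 58*(20 + 4 - 18)) = -(-4872 - 58*6) = -(-4872 - 348) = -1*(-5220) = 5220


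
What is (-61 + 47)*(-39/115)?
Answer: 546/115 ≈ 4.7478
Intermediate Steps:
(-61 + 47)*(-39/115) = -(-546)/115 = -14*(-39/115) = 546/115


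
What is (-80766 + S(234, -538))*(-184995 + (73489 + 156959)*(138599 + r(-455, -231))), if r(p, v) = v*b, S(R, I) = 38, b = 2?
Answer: -2569831407637368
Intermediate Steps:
r(p, v) = 2*v (r(p, v) = v*2 = 2*v)
(-80766 + S(234, -538))*(-184995 + (73489 + 156959)*(138599 + r(-455, -231))) = (-80766 + 38)*(-184995 + (73489 + 156959)*(138599 + 2*(-231))) = -80728*(-184995 + 230448*(138599 - 462)) = -80728*(-184995 + 230448*138137) = -80728*(-184995 + 31833395376) = -80728*31833210381 = -2569831407637368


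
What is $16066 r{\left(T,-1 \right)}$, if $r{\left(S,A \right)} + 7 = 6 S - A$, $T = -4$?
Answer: $-481980$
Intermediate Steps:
$r{\left(S,A \right)} = -7 - A + 6 S$ ($r{\left(S,A \right)} = -7 - \left(A - 6 S\right) = -7 - A + 6 S$)
$16066 r{\left(T,-1 \right)} = 16066 \left(-7 - -1 + 6 \left(-4\right)\right) = 16066 \left(-7 + 1 - 24\right) = 16066 \left(-30\right) = -481980$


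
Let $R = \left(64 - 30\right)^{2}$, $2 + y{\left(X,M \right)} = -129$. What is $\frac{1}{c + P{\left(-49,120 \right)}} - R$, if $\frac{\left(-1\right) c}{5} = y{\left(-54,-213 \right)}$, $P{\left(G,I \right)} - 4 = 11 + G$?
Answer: $- \frac{717875}{621} \approx -1156.0$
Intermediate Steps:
$y{\left(X,M \right)} = -131$ ($y{\left(X,M \right)} = -2 - 129 = -131$)
$P{\left(G,I \right)} = 15 + G$ ($P{\left(G,I \right)} = 4 + \left(11 + G\right) = 15 + G$)
$c = 655$ ($c = \left(-5\right) \left(-131\right) = 655$)
$R = 1156$ ($R = 34^{2} = 1156$)
$\frac{1}{c + P{\left(-49,120 \right)}} - R = \frac{1}{655 + \left(15 - 49\right)} - 1156 = \frac{1}{655 - 34} - 1156 = \frac{1}{621} - 1156 = - \frac{717875}{621}$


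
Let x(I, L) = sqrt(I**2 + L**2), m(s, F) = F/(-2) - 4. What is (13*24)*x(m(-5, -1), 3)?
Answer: 156*sqrt(85) ≈ 1438.2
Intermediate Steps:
m(s, F) = -4 - F/2 (m(s, F) = F*(-1/2) - 4 = -F/2 - 4 = -4 - F/2)
(13*24)*x(m(-5, -1), 3) = (13*24)*sqrt((-4 - 1/2*(-1))**2 + 3**2) = 312*sqrt((-4 + 1/2)**2 + 9) = 312*sqrt((-7/2)**2 + 9) = 312*sqrt(49/4 + 9) = 312*sqrt(85/4) = 312*(sqrt(85)/2) = 156*sqrt(85)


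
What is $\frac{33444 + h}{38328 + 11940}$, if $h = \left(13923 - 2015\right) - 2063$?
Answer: $\frac{43289}{50268} \approx 0.86116$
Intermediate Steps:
$h = 9845$ ($h = 11908 - 2063 = 9845$)
$\frac{33444 + h}{38328 + 11940} = \frac{33444 + 9845}{38328 + 11940} = \frac{43289}{50268}$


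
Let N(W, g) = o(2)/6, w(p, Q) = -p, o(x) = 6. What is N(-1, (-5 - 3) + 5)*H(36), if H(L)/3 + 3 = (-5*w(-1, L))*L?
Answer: -549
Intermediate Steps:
N(W, g) = 1 (N(W, g) = 6/6 = 6*(⅙) = 1)
H(L) = -9 - 15*L (H(L) = -9 + 3*((-(-5)*(-1))*L) = -9 + 3*((-5*1)*L) = -9 + 3*(-5*L) = -9 - 15*L)
N(-1, (-5 - 3) + 5)*H(36) = 1*(-9 - 15*36) = 1*(-9 - 540) = 1*(-549) = -549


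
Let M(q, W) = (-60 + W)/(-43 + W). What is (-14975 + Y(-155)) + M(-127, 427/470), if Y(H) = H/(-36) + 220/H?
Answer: -330520758589/22077828 ≈ -14971.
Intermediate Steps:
Y(H) = 220/H - H/36 (Y(H) = H*(-1/36) + 220/H = -H/36 + 220/H = 220/H - H/36)
M(q, W) = (-60 + W)/(-43 + W)
(-14975 + Y(-155)) + M(-127, 427/470) = (-14975 + (220/(-155) - 1/36*(-155))) + (-60 + 427/470)/(-43 + 427/470) = (-14975 + (220*(-1/155) + 155/36)) + (-60 + 427*(1/470))/(-43 + 427*(1/470)) = (-14975 + (-44/31 + 155/36)) + (-60 + 427/470)/(-43 + 427/470) = (-14975 + 3221/1116) - 27773/470/(-19783/470) = -16708879/1116 - 470/19783*(-27773/470) = -16708879/1116 + 27773/19783 = -330520758589/22077828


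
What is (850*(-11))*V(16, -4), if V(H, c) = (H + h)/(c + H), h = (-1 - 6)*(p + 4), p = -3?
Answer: -14025/2 ≈ -7012.5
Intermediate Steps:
h = -7 (h = (-1 - 6)*(-3 + 4) = -7*1 = -7)
V(H, c) = (-7 + H)/(H + c) (V(H, c) = (H - 7)/(c + H) = (-7 + H)/(H + c))
(850*(-11))*V(16, -4) = (850*(-11))*((-7 + 16)/(16 - 4)) = -9350*9/12 = -4675*9/6 = -9350*3/4 = -14025/2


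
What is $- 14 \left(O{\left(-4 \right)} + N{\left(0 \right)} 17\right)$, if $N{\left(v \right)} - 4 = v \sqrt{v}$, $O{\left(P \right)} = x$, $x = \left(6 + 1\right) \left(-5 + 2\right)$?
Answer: $-658$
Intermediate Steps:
$x = -21$ ($x = 7 \left(-3\right) = -21$)
$O{\left(P \right)} = -21$
$N{\left(v \right)} = 4 + v^{\frac{3}{2}}$ ($N{\left(v \right)} = 4 + v \sqrt{v} = 4 + v^{\frac{3}{2}}$)
$- 14 \left(O{\left(-4 \right)} + N{\left(0 \right)} 17\right) = - 14 \left(-21 + \left(4 + 0^{\frac{3}{2}}\right) 17\right) = - 14 \left(-21 + \left(4 + 0\right) 17\right) = - 14 \left(-21 + 4 \cdot 17\right) = - 14 \left(-21 + 68\right) = \left(-14\right) 47 = -658$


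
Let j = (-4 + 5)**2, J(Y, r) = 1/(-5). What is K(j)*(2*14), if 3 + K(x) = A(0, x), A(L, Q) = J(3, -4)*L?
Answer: -84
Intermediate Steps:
J(Y, r) = -1/5
j = 1 (j = 1**2 = 1)
A(L, Q) = -L/5
K(x) = -3 (K(x) = -3 - 1/5*0 = -3 + 0 = -3)
K(j)*(2*14) = -6*14 = -3*28 = -84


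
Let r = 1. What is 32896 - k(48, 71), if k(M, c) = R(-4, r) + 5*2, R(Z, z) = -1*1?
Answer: 32887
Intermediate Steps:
R(Z, z) = -1
k(M, c) = 9 (k(M, c) = -1 + 5*2 = -1 + 10 = 9)
32896 - k(48, 71) = 32896 - 1*9 = 32896 - 9 = 32887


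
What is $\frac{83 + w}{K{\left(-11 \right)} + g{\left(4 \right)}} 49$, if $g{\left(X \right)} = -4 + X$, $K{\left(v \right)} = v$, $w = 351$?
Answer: $- \frac{21266}{11} \approx -1933.3$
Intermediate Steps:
$\frac{83 + w}{K{\left(-11 \right)} + g{\left(4 \right)}} 49 = \frac{83 + 351}{-11 + \left(-4 + 4\right)} 49 = \frac{434}{-11 + 0} \cdot 49 = \frac{434}{-11} \cdot 49 = 434 \left(- \frac{1}{11}\right) 49 = \left(- \frac{434}{11}\right) 49 = - \frac{21266}{11}$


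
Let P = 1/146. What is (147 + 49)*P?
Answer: 98/73 ≈ 1.3425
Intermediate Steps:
P = 1/146 ≈ 0.0068493
(147 + 49)*P = (147 + 49)*(1/146) = 196*(1/146) = 98/73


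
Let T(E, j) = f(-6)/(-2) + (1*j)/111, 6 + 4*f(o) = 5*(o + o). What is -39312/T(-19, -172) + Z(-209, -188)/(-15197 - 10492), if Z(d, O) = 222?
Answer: -21351906202/3639275 ≈ -5867.1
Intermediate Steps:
f(o) = -3/2 + 5*o/2 (f(o) = -3/2 + (5*(o + o))/4 = -3/2 + (5*(2*o))/4 = -3/2 + (10*o)/4 = -3/2 + 5*o/2)
T(E, j) = 33/4 + j/111 (T(E, j) = (-3/2 + (5/2)*(-6))/(-2) + (1*j)/111 = (-3/2 - 15)*(-1/2) + j*(1/111) = -33/2*(-1/2) + j/111 = 33/4 + j/111)
-39312/T(-19, -172) + Z(-209, -188)/(-15197 - 10492) = -39312/(33/4 + (1/111)*(-172)) + 222/(-15197 - 10492) = -39312/(33/4 - 172/111) + 222/(-25689) = -39312/2975/444 + 222*(-1/25689) = -39312*444/2975 - 74/8563 = -2493504/425 - 74/8563 = -21351906202/3639275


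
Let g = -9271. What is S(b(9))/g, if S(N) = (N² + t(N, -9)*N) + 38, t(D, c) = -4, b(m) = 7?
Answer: -59/9271 ≈ -0.0063639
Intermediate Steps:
S(N) = 38 + N² - 4*N (S(N) = (N² - 4*N) + 38 = 38 + N² - 4*N)
S(b(9))/g = (38 + 7² - 4*7)/(-9271) = (38 + 49 - 28)*(-1/9271) = 59*(-1/9271) = -59/9271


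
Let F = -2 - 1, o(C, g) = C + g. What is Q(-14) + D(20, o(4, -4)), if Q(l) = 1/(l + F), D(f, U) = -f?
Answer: -341/17 ≈ -20.059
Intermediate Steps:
F = -3
Q(l) = 1/(-3 + l) (Q(l) = 1/(l - 3) = 1/(-3 + l))
Q(-14) + D(20, o(4, -4)) = 1/(-3 - 14) - 1*20 = 1/(-17) - 20 = -1/17 - 20 = -341/17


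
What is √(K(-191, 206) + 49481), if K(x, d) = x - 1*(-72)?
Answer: √49362 ≈ 222.18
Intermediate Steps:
K(x, d) = 72 + x (K(x, d) = x + 72 = 72 + x)
√(K(-191, 206) + 49481) = √((72 - 191) + 49481) = √(-119 + 49481) = √49362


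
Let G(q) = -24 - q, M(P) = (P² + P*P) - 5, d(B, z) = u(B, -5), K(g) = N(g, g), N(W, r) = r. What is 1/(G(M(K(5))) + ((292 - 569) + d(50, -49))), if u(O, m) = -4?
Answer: -1/350 ≈ -0.0028571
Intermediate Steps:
K(g) = g
d(B, z) = -4
M(P) = -5 + 2*P² (M(P) = (P² + P²) - 5 = 2*P² - 5 = -5 + 2*P²)
1/(G(M(K(5))) + ((292 - 569) + d(50, -49))) = 1/((-24 - (-5 + 2*5²)) + ((292 - 569) - 4)) = 1/((-24 - (-5 + 2*25)) + (-277 - 4)) = 1/((-24 - (-5 + 50)) - 281) = 1/((-24 - 1*45) - 281) = 1/((-24 - 45) - 281) = 1/(-69 - 281) = 1/(-350) = -1/350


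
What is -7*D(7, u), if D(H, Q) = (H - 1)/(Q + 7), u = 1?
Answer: -21/4 ≈ -5.2500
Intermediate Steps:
D(H, Q) = (-1 + H)/(7 + Q)
-7*D(7, u) = -7*(-1 + 7)/(7 + 1) = -7*6/8 = -7*¾ = -21/4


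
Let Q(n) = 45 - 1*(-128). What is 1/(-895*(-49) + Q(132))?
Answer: 1/44028 ≈ 2.2713e-5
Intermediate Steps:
Q(n) = 173 (Q(n) = 45 + 128 = 173)
1/(-895*(-49) + Q(132)) = 1/(-895*(-49) + 173) = 1/(43855 + 173) = 1/44028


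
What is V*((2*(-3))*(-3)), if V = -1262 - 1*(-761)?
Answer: -9018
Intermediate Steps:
V = -501 (V = -1262 + 761 = -501)
V*((2*(-3))*(-3)) = -501*2*(-3)*(-3) = -(-3006)*(-3) = -501*18 = -9018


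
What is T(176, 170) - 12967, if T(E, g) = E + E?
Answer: -12615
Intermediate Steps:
T(E, g) = 2*E
T(176, 170) - 12967 = 2*176 - 12967 = 352 - 12967 = -12615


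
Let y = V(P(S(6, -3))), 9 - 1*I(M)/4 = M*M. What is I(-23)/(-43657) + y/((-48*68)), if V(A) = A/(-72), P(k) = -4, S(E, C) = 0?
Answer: 122160503/2564936064 ≈ 0.047627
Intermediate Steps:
I(M) = 36 - 4*M² (I(M) = 36 - 4*M*M = 36 - 4*M²)
V(A) = -A/72 (V(A) = A*(-1/72) = -A/72)
y = 1/18 (y = -1/72*(-4) = 1/18 ≈ 0.055556)
I(-23)/(-43657) + y/((-48*68)) = (36 - 4*(-23)²)/(-43657) + 1/(18*((-48*68))) = (36 - 4*529)*(-1/43657) + (1/18)/(-3264) = (36 - 2116)*(-1/43657) + (1/18)*(-1/3264) = -2080*(-1/43657) - 1/58752 = 2080/43657 - 1/58752 = 122160503/2564936064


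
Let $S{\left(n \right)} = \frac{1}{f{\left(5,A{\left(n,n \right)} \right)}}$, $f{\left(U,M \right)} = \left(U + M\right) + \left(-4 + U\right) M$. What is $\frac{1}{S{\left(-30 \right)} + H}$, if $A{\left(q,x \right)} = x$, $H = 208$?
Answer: $\frac{55}{11439} \approx 0.0048081$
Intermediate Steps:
$f{\left(U,M \right)} = M + U + M \left(-4 + U\right)$ ($f{\left(U,M \right)} = \left(M + U\right) + M \left(-4 + U\right) = M + U + M \left(-4 + U\right)$)
$S{\left(n \right)} = \frac{1}{5 + 2 n}$ ($S{\left(n \right)} = \frac{1}{5 - 3 n + n 5} = \frac{1}{5 - 3 n + 5 n} = \frac{1}{5 + 2 n}$)
$\frac{1}{S{\left(-30 \right)} + H} = \frac{1}{\frac{1}{5 + 2 \left(-30\right)} + 208} = \frac{1}{\frac{1}{5 - 60} + 208} = \frac{1}{\frac{1}{-55} + 208} = \frac{1}{- \frac{1}{55} + 208} = \frac{1}{\frac{11439}{55}} = \frac{55}{11439}$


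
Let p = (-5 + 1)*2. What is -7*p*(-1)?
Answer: -56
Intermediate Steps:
p = -8 (p = -4*2 = -8)
-7*p*(-1) = -7*(-8)*(-1) = 56*(-1) = -56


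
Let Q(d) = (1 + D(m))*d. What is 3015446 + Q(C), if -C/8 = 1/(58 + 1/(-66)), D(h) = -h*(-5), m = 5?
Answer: 11540098114/3827 ≈ 3.0154e+6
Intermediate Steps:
D(h) = 5*h
C = -528/3827 (C = -8/(58 + 1/(-66)) = -8/(58 - 1/66) = -8/3827/66 = -8*66/3827 = -528/3827 ≈ -0.13797)
Q(d) = 26*d (Q(d) = (1 + 5*5)*d = (1 + 25)*d = 26*d)
3015446 + Q(C) = 3015446 + 26*(-528/3827) = 3015446 - 13728/3827 = 11540098114/3827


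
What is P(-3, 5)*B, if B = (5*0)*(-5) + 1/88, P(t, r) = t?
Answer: -3/88 ≈ -0.034091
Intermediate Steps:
B = 1/88 (B = 0*(-5) + 1/88 = 0 + 1/88 = 1/88 ≈ 0.011364)
P(-3, 5)*B = -3*1/88 = -3/88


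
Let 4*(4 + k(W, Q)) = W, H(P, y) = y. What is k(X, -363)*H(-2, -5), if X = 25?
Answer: -45/4 ≈ -11.250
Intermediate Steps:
k(W, Q) = -4 + W/4
k(X, -363)*H(-2, -5) = (-4 + (¼)*25)*(-5) = (-4 + 25/4)*(-5) = (9/4)*(-5) = -45/4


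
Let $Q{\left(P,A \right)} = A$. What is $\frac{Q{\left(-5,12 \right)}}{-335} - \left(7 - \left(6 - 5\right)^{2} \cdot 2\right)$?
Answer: $- \frac{1687}{335} \approx -5.0358$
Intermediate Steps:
$\frac{Q{\left(-5,12 \right)}}{-335} - \left(7 - \left(6 - 5\right)^{2} \cdot 2\right) = \frac{12}{-335} - \left(7 - \left(6 - 5\right)^{2} \cdot 2\right) = 12 \left(- \frac{1}{335}\right) - \left(7 - 1^{2} \cdot 2\right) = - \frac{12}{335} + \left(1 \cdot 2 - 7\right) = - \frac{12}{335} + \left(2 - 7\right) = - \frac{12}{335} - 5 = - \frac{1687}{335}$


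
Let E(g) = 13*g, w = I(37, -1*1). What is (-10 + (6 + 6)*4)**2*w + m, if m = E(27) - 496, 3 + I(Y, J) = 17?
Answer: 20071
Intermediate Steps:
I(Y, J) = 14 (I(Y, J) = -3 + 17 = 14)
w = 14
m = -145 (m = 13*27 - 496 = 351 - 496 = -145)
(-10 + (6 + 6)*4)**2*w + m = (-10 + (6 + 6)*4)**2*14 - 145 = (-10 + 12*4)**2*14 - 145 = (-10 + 48)**2*14 - 145 = 38**2*14 - 145 = 1444*14 - 145 = 20216 - 145 = 20071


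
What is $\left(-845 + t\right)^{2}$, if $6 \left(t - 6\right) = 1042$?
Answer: $\frac{3984016}{9} \approx 4.4267 \cdot 10^{5}$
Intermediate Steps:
$t = \frac{539}{3}$ ($t = 6 + \frac{1}{6} \cdot 1042 = 6 + \frac{521}{3} = \frac{539}{3} \approx 179.67$)
$\left(-845 + t\right)^{2} = \left(-845 + \frac{539}{3}\right)^{2} = \left(- \frac{1996}{3}\right)^{2} = \frac{3984016}{9}$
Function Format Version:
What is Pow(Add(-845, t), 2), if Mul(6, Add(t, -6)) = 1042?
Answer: Rational(3984016, 9) ≈ 4.4267e+5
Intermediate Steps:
t = Rational(539, 3) (t = Add(6, Mul(Rational(1, 6), 1042)) = Add(6, Rational(521, 3)) = Rational(539, 3) ≈ 179.67)
Pow(Add(-845, t), 2) = Pow(Add(-845, Rational(539, 3)), 2) = Pow(Rational(-1996, 3), 2) = Rational(3984016, 9)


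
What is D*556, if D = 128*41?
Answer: 2917888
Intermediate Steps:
D = 5248
D*556 = 5248*556 = 2917888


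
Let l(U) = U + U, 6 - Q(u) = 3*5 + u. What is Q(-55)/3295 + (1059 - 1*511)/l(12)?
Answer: 451691/19770 ≈ 22.847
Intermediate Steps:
Q(u) = -9 - u (Q(u) = 6 - (3*5 + u) = 6 - (15 + u) = 6 + (-15 - u) = -9 - u)
l(U) = 2*U
Q(-55)/3295 + (1059 - 1*511)/l(12) = (-9 - 1*(-55))/3295 + (1059 - 1*511)/((2*12)) = (-9 + 55)*(1/3295) + (1059 - 511)/24 = 46*(1/3295) + 548*(1/24) = 46/3295 + 137/6 = 451691/19770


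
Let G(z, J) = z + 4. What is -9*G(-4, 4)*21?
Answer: 0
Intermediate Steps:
G(z, J) = 4 + z
-9*G(-4, 4)*21 = -9*(4 - 4)*21 = -9*0*21 = 0*21 = 0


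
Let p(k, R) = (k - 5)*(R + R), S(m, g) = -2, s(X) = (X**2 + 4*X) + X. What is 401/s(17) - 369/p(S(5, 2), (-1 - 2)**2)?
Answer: 5237/1309 ≈ 4.0008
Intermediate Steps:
s(X) = X**2 + 5*X
p(k, R) = 2*R*(-5 + k) (p(k, R) = (-5 + k)*(2*R) = 2*R*(-5 + k))
401/s(17) - 369/p(S(5, 2), (-1 - 2)**2) = 401/((17*(5 + 17))) - 369*1/(2*(-1 - 2)**2*(-5 - 2)) = 401/((17*22)) - 369/(2*(-3)**2*(-7)) = 401/374 - 369/(2*9*(-7)) = 401*(1/374) - 369/(-126) = 401/374 - 369*(-1/126) = 401/374 + 41/14 = 5237/1309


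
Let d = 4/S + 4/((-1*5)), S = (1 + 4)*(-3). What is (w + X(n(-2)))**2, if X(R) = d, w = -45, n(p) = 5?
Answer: 477481/225 ≈ 2122.1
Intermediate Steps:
S = -15 (S = 5*(-3) = -15)
d = -16/15 (d = 4/(-15) + 4/((-1*5)) = 4*(-1/15) + 4/(-5) = -4/15 + 4*(-1/5) = -4/15 - 4/5 = -16/15 ≈ -1.0667)
X(R) = -16/15
(w + X(n(-2)))**2 = (-45 - 16/15)**2 = (-691/15)**2 = 477481/225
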